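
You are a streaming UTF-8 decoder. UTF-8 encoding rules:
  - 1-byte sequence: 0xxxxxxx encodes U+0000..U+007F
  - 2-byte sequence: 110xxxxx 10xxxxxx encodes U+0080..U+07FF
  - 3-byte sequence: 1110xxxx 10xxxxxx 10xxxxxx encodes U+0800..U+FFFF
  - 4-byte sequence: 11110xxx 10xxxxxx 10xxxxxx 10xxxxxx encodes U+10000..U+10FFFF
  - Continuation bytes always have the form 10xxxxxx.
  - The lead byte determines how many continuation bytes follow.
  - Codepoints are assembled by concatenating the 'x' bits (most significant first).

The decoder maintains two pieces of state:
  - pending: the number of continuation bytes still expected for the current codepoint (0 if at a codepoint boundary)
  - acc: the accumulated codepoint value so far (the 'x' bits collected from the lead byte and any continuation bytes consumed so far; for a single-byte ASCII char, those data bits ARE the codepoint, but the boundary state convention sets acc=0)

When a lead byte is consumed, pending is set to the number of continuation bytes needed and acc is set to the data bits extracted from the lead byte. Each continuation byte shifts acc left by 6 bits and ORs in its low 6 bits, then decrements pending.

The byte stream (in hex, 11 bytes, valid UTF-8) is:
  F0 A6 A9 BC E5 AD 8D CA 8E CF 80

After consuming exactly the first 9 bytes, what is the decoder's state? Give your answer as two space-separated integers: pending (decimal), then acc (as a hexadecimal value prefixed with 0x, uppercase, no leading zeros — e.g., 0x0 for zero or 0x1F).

Answer: 0 0x28E

Derivation:
Byte[0]=F0: 4-byte lead. pending=3, acc=0x0
Byte[1]=A6: continuation. acc=(acc<<6)|0x26=0x26, pending=2
Byte[2]=A9: continuation. acc=(acc<<6)|0x29=0x9A9, pending=1
Byte[3]=BC: continuation. acc=(acc<<6)|0x3C=0x26A7C, pending=0
Byte[4]=E5: 3-byte lead. pending=2, acc=0x5
Byte[5]=AD: continuation. acc=(acc<<6)|0x2D=0x16D, pending=1
Byte[6]=8D: continuation. acc=(acc<<6)|0x0D=0x5B4D, pending=0
Byte[7]=CA: 2-byte lead. pending=1, acc=0xA
Byte[8]=8E: continuation. acc=(acc<<6)|0x0E=0x28E, pending=0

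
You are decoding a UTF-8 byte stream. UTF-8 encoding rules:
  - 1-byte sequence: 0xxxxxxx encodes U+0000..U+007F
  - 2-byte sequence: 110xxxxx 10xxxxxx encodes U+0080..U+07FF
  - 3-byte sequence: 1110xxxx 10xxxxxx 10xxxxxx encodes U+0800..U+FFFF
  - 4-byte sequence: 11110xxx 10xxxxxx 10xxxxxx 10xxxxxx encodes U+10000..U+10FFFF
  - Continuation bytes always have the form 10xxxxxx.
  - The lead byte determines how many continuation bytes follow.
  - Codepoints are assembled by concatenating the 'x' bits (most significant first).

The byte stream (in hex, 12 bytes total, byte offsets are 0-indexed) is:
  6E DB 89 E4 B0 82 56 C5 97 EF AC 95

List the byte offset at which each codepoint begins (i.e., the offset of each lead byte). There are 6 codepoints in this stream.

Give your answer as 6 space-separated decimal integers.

Byte[0]=6E: 1-byte ASCII. cp=U+006E
Byte[1]=DB: 2-byte lead, need 1 cont bytes. acc=0x1B
Byte[2]=89: continuation. acc=(acc<<6)|0x09=0x6C9
Completed: cp=U+06C9 (starts at byte 1)
Byte[3]=E4: 3-byte lead, need 2 cont bytes. acc=0x4
Byte[4]=B0: continuation. acc=(acc<<6)|0x30=0x130
Byte[5]=82: continuation. acc=(acc<<6)|0x02=0x4C02
Completed: cp=U+4C02 (starts at byte 3)
Byte[6]=56: 1-byte ASCII. cp=U+0056
Byte[7]=C5: 2-byte lead, need 1 cont bytes. acc=0x5
Byte[8]=97: continuation. acc=(acc<<6)|0x17=0x157
Completed: cp=U+0157 (starts at byte 7)
Byte[9]=EF: 3-byte lead, need 2 cont bytes. acc=0xF
Byte[10]=AC: continuation. acc=(acc<<6)|0x2C=0x3EC
Byte[11]=95: continuation. acc=(acc<<6)|0x15=0xFB15
Completed: cp=U+FB15 (starts at byte 9)

Answer: 0 1 3 6 7 9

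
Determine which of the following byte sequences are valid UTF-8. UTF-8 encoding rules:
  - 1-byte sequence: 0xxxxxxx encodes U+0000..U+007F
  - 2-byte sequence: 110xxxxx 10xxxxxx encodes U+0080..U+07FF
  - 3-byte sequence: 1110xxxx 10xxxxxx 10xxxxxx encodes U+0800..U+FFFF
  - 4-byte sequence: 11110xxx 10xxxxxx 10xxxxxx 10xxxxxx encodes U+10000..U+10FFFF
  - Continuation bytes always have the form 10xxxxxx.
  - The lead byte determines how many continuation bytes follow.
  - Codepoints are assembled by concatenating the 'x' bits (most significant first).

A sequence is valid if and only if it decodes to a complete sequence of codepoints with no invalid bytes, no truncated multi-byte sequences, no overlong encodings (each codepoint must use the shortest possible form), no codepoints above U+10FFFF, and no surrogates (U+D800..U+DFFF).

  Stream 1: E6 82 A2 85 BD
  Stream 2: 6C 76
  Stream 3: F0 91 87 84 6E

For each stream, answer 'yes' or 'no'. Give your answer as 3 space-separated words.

Stream 1: error at byte offset 3. INVALID
Stream 2: decodes cleanly. VALID
Stream 3: decodes cleanly. VALID

Answer: no yes yes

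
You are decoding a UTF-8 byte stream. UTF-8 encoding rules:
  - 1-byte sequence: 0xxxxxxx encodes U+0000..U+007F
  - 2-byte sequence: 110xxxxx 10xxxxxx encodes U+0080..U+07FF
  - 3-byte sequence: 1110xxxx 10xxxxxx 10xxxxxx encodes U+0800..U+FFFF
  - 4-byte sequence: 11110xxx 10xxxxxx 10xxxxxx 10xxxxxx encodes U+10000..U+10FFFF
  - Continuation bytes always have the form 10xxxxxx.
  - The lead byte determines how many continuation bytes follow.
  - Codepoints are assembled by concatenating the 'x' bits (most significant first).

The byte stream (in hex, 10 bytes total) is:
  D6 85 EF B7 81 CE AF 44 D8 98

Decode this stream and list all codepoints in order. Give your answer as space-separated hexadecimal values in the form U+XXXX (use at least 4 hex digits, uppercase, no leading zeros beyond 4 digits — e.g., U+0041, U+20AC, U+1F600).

Byte[0]=D6: 2-byte lead, need 1 cont bytes. acc=0x16
Byte[1]=85: continuation. acc=(acc<<6)|0x05=0x585
Completed: cp=U+0585 (starts at byte 0)
Byte[2]=EF: 3-byte lead, need 2 cont bytes. acc=0xF
Byte[3]=B7: continuation. acc=(acc<<6)|0x37=0x3F7
Byte[4]=81: continuation. acc=(acc<<6)|0x01=0xFDC1
Completed: cp=U+FDC1 (starts at byte 2)
Byte[5]=CE: 2-byte lead, need 1 cont bytes. acc=0xE
Byte[6]=AF: continuation. acc=(acc<<6)|0x2F=0x3AF
Completed: cp=U+03AF (starts at byte 5)
Byte[7]=44: 1-byte ASCII. cp=U+0044
Byte[8]=D8: 2-byte lead, need 1 cont bytes. acc=0x18
Byte[9]=98: continuation. acc=(acc<<6)|0x18=0x618
Completed: cp=U+0618 (starts at byte 8)

Answer: U+0585 U+FDC1 U+03AF U+0044 U+0618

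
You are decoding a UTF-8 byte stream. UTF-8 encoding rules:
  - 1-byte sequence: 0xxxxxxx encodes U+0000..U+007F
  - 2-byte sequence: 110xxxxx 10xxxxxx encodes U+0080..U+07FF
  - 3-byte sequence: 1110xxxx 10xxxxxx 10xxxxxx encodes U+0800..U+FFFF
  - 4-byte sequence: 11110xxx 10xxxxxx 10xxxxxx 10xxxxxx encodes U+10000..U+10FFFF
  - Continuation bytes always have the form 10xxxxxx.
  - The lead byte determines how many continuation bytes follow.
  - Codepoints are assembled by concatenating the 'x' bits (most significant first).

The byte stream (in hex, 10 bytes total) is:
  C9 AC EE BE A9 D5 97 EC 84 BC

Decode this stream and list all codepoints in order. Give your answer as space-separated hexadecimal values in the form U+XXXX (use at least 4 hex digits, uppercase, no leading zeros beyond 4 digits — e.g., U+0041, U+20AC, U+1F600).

Byte[0]=C9: 2-byte lead, need 1 cont bytes. acc=0x9
Byte[1]=AC: continuation. acc=(acc<<6)|0x2C=0x26C
Completed: cp=U+026C (starts at byte 0)
Byte[2]=EE: 3-byte lead, need 2 cont bytes. acc=0xE
Byte[3]=BE: continuation. acc=(acc<<6)|0x3E=0x3BE
Byte[4]=A9: continuation. acc=(acc<<6)|0x29=0xEFA9
Completed: cp=U+EFA9 (starts at byte 2)
Byte[5]=D5: 2-byte lead, need 1 cont bytes. acc=0x15
Byte[6]=97: continuation. acc=(acc<<6)|0x17=0x557
Completed: cp=U+0557 (starts at byte 5)
Byte[7]=EC: 3-byte lead, need 2 cont bytes. acc=0xC
Byte[8]=84: continuation. acc=(acc<<6)|0x04=0x304
Byte[9]=BC: continuation. acc=(acc<<6)|0x3C=0xC13C
Completed: cp=U+C13C (starts at byte 7)

Answer: U+026C U+EFA9 U+0557 U+C13C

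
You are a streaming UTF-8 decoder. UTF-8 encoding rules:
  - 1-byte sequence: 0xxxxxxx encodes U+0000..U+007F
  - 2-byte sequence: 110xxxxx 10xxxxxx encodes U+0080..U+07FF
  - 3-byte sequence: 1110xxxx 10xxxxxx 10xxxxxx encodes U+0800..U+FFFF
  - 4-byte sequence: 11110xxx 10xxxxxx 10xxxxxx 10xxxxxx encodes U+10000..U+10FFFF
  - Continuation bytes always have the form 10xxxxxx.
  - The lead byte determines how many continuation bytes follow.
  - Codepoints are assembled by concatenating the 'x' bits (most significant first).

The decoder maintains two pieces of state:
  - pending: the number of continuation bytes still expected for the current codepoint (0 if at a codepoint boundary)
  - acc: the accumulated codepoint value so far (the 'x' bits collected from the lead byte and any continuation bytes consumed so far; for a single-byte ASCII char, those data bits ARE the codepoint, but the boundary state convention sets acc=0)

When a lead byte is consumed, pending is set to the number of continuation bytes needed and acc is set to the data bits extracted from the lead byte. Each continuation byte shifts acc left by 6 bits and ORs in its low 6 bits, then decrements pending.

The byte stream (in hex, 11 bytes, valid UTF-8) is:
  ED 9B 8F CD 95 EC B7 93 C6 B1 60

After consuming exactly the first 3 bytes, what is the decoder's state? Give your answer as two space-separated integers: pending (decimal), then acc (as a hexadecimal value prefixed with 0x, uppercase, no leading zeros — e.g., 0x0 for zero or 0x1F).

Byte[0]=ED: 3-byte lead. pending=2, acc=0xD
Byte[1]=9B: continuation. acc=(acc<<6)|0x1B=0x35B, pending=1
Byte[2]=8F: continuation. acc=(acc<<6)|0x0F=0xD6CF, pending=0

Answer: 0 0xD6CF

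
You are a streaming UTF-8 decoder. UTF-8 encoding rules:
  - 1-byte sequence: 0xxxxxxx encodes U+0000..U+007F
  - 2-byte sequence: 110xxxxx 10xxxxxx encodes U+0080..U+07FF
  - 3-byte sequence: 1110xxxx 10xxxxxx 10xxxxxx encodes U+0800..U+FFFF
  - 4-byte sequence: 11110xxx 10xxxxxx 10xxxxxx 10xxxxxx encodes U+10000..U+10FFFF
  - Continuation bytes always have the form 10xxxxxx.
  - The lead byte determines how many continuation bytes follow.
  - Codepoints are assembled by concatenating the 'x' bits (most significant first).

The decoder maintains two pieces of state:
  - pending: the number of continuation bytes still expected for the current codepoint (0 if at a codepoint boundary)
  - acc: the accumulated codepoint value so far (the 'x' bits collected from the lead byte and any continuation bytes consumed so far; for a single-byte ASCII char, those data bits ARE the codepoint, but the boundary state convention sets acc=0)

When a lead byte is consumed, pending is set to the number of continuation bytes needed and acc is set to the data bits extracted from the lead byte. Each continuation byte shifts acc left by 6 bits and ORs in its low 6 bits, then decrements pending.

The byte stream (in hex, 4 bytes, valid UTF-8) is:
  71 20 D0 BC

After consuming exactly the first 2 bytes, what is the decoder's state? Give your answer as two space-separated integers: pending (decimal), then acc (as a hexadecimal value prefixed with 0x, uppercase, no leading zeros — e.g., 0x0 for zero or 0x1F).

Answer: 0 0x0

Derivation:
Byte[0]=71: 1-byte. pending=0, acc=0x0
Byte[1]=20: 1-byte. pending=0, acc=0x0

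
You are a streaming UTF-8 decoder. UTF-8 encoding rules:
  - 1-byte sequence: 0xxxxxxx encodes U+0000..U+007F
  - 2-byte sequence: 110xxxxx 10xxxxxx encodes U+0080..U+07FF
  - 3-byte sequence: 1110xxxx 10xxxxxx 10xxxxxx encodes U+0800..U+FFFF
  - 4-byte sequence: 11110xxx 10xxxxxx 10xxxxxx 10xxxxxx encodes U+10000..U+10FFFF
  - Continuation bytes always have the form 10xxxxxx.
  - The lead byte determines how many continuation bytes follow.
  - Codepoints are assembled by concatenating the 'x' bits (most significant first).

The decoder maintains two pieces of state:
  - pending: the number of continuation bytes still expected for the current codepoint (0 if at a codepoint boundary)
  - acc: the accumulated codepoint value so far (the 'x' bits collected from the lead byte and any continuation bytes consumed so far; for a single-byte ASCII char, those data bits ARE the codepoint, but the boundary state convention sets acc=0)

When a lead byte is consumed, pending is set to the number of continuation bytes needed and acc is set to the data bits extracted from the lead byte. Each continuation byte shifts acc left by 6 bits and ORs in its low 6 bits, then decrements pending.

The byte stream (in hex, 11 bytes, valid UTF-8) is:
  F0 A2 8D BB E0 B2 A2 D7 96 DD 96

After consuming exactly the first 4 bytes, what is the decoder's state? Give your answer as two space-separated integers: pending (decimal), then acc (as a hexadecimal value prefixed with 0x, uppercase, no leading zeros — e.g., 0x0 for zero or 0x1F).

Answer: 0 0x2237B

Derivation:
Byte[0]=F0: 4-byte lead. pending=3, acc=0x0
Byte[1]=A2: continuation. acc=(acc<<6)|0x22=0x22, pending=2
Byte[2]=8D: continuation. acc=(acc<<6)|0x0D=0x88D, pending=1
Byte[3]=BB: continuation. acc=(acc<<6)|0x3B=0x2237B, pending=0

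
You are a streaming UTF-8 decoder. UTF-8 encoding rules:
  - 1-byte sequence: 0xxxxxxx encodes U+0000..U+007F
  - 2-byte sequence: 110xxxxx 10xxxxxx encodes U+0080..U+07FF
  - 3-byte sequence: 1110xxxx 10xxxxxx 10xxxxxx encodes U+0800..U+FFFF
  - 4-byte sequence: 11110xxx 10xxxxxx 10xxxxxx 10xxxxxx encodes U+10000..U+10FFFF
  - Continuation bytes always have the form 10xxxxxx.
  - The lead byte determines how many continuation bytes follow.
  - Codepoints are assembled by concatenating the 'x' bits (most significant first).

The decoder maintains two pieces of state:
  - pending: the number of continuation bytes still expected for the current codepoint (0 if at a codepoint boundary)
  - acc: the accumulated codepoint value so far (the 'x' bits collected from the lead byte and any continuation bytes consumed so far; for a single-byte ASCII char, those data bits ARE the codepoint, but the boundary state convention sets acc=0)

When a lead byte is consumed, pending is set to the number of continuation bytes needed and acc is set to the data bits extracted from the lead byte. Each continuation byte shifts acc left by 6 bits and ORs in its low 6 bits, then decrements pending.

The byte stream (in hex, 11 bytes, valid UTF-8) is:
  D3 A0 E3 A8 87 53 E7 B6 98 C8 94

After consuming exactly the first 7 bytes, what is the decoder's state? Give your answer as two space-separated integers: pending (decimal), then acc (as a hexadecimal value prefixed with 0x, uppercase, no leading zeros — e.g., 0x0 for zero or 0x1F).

Answer: 2 0x7

Derivation:
Byte[0]=D3: 2-byte lead. pending=1, acc=0x13
Byte[1]=A0: continuation. acc=(acc<<6)|0x20=0x4E0, pending=0
Byte[2]=E3: 3-byte lead. pending=2, acc=0x3
Byte[3]=A8: continuation. acc=(acc<<6)|0x28=0xE8, pending=1
Byte[4]=87: continuation. acc=(acc<<6)|0x07=0x3A07, pending=0
Byte[5]=53: 1-byte. pending=0, acc=0x0
Byte[6]=E7: 3-byte lead. pending=2, acc=0x7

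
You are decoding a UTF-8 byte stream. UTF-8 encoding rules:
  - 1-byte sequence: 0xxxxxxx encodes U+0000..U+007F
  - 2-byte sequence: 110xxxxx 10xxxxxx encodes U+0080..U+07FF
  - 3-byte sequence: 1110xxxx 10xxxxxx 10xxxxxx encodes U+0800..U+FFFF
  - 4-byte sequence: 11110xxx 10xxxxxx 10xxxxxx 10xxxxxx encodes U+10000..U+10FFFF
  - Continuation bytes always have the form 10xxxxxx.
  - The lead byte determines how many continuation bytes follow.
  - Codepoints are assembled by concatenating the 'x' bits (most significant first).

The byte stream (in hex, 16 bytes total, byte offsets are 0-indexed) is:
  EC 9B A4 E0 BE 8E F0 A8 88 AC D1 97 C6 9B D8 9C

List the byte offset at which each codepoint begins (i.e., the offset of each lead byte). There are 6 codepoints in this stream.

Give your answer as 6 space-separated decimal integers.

Byte[0]=EC: 3-byte lead, need 2 cont bytes. acc=0xC
Byte[1]=9B: continuation. acc=(acc<<6)|0x1B=0x31B
Byte[2]=A4: continuation. acc=(acc<<6)|0x24=0xC6E4
Completed: cp=U+C6E4 (starts at byte 0)
Byte[3]=E0: 3-byte lead, need 2 cont bytes. acc=0x0
Byte[4]=BE: continuation. acc=(acc<<6)|0x3E=0x3E
Byte[5]=8E: continuation. acc=(acc<<6)|0x0E=0xF8E
Completed: cp=U+0F8E (starts at byte 3)
Byte[6]=F0: 4-byte lead, need 3 cont bytes. acc=0x0
Byte[7]=A8: continuation. acc=(acc<<6)|0x28=0x28
Byte[8]=88: continuation. acc=(acc<<6)|0x08=0xA08
Byte[9]=AC: continuation. acc=(acc<<6)|0x2C=0x2822C
Completed: cp=U+2822C (starts at byte 6)
Byte[10]=D1: 2-byte lead, need 1 cont bytes. acc=0x11
Byte[11]=97: continuation. acc=(acc<<6)|0x17=0x457
Completed: cp=U+0457 (starts at byte 10)
Byte[12]=C6: 2-byte lead, need 1 cont bytes. acc=0x6
Byte[13]=9B: continuation. acc=(acc<<6)|0x1B=0x19B
Completed: cp=U+019B (starts at byte 12)
Byte[14]=D8: 2-byte lead, need 1 cont bytes. acc=0x18
Byte[15]=9C: continuation. acc=(acc<<6)|0x1C=0x61C
Completed: cp=U+061C (starts at byte 14)

Answer: 0 3 6 10 12 14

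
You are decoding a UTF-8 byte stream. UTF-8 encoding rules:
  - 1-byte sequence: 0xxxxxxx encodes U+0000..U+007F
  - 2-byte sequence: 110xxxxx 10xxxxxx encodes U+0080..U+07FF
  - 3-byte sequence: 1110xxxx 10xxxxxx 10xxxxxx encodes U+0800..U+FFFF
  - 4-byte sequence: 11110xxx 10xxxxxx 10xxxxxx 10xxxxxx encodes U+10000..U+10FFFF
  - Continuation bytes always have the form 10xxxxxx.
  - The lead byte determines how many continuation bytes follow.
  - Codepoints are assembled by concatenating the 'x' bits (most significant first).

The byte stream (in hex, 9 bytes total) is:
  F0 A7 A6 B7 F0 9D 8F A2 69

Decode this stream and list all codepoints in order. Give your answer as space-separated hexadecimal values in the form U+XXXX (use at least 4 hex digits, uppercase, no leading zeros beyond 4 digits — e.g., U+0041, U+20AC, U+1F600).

Byte[0]=F0: 4-byte lead, need 3 cont bytes. acc=0x0
Byte[1]=A7: continuation. acc=(acc<<6)|0x27=0x27
Byte[2]=A6: continuation. acc=(acc<<6)|0x26=0x9E6
Byte[3]=B7: continuation. acc=(acc<<6)|0x37=0x279B7
Completed: cp=U+279B7 (starts at byte 0)
Byte[4]=F0: 4-byte lead, need 3 cont bytes. acc=0x0
Byte[5]=9D: continuation. acc=(acc<<6)|0x1D=0x1D
Byte[6]=8F: continuation. acc=(acc<<6)|0x0F=0x74F
Byte[7]=A2: continuation. acc=(acc<<6)|0x22=0x1D3E2
Completed: cp=U+1D3E2 (starts at byte 4)
Byte[8]=69: 1-byte ASCII. cp=U+0069

Answer: U+279B7 U+1D3E2 U+0069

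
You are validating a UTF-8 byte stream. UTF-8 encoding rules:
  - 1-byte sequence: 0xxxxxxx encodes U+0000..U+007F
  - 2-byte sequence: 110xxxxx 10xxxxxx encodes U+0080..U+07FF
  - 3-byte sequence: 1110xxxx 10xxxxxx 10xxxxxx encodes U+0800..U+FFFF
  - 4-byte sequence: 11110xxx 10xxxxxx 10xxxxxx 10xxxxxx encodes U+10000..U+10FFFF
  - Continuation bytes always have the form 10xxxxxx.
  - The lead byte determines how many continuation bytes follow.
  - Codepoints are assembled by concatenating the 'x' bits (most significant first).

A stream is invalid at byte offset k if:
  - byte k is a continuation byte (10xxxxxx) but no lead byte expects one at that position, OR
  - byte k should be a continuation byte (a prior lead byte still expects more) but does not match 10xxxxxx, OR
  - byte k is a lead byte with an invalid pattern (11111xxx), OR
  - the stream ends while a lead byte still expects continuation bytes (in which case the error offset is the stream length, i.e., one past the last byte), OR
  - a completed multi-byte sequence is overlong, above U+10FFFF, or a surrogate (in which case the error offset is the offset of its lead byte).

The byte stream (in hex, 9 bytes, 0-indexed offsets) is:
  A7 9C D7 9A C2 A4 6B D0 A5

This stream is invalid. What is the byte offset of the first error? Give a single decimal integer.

Answer: 0

Derivation:
Byte[0]=A7: INVALID lead byte (not 0xxx/110x/1110/11110)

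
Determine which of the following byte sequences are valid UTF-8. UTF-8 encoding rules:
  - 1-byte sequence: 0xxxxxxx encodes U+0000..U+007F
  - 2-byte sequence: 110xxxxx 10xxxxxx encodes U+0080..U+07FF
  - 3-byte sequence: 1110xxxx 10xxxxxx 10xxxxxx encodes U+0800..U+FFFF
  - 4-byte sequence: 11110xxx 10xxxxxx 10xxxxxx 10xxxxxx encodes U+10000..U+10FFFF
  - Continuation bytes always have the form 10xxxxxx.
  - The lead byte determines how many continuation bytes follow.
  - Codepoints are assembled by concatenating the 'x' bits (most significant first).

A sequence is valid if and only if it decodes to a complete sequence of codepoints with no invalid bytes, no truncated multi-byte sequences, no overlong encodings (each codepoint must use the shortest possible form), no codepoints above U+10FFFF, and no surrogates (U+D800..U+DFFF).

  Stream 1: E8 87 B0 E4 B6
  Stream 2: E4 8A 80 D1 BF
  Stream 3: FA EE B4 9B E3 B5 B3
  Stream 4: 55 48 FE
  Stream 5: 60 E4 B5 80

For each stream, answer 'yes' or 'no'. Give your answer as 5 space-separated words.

Stream 1: error at byte offset 5. INVALID
Stream 2: decodes cleanly. VALID
Stream 3: error at byte offset 0. INVALID
Stream 4: error at byte offset 2. INVALID
Stream 5: decodes cleanly. VALID

Answer: no yes no no yes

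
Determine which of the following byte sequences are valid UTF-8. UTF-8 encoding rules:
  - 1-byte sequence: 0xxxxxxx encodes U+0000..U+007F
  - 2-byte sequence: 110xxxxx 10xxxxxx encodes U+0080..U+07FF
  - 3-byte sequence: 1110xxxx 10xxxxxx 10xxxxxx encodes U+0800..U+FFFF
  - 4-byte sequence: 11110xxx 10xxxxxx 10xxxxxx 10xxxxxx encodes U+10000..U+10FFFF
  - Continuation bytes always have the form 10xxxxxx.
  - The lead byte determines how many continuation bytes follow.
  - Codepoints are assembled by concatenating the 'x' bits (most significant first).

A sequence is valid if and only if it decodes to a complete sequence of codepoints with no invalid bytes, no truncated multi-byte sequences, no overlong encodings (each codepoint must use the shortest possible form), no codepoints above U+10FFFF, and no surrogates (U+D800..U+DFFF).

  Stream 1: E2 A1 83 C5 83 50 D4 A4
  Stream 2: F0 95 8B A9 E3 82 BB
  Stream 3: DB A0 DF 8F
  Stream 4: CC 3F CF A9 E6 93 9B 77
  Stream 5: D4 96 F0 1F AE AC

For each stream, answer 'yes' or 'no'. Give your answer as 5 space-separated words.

Stream 1: decodes cleanly. VALID
Stream 2: decodes cleanly. VALID
Stream 3: decodes cleanly. VALID
Stream 4: error at byte offset 1. INVALID
Stream 5: error at byte offset 3. INVALID

Answer: yes yes yes no no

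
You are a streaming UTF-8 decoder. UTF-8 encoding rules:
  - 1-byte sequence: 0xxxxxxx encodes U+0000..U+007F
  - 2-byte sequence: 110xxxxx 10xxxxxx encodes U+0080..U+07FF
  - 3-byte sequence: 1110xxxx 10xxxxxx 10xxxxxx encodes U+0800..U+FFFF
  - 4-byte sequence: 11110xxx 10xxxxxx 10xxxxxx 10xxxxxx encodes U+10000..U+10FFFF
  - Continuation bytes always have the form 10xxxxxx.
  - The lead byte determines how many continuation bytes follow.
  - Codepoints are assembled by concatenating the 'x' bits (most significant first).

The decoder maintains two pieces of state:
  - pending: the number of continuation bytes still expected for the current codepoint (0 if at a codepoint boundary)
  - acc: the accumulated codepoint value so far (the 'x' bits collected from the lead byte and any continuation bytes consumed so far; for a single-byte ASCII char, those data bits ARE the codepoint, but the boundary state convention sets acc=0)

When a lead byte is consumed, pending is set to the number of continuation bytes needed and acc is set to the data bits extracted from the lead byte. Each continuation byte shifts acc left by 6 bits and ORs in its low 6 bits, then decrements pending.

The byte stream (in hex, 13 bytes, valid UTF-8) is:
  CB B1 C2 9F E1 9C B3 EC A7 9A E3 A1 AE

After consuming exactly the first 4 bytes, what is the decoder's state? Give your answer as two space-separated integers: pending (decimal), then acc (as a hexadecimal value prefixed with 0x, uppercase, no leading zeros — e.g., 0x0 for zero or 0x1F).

Byte[0]=CB: 2-byte lead. pending=1, acc=0xB
Byte[1]=B1: continuation. acc=(acc<<6)|0x31=0x2F1, pending=0
Byte[2]=C2: 2-byte lead. pending=1, acc=0x2
Byte[3]=9F: continuation. acc=(acc<<6)|0x1F=0x9F, pending=0

Answer: 0 0x9F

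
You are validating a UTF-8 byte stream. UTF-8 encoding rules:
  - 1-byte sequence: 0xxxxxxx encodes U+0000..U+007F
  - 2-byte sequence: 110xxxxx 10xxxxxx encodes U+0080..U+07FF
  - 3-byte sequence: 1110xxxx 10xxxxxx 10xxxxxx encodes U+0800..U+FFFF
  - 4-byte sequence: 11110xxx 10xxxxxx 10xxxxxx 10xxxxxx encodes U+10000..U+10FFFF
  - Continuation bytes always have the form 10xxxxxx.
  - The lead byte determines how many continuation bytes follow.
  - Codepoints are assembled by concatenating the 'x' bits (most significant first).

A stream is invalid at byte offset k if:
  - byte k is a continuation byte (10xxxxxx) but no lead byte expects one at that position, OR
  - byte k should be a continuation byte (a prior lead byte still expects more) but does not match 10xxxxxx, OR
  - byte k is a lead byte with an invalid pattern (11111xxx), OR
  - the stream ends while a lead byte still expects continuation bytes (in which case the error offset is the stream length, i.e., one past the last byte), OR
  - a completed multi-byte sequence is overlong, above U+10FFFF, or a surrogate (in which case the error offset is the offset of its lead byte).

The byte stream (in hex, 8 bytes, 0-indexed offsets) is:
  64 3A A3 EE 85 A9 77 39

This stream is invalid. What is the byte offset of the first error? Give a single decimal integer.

Byte[0]=64: 1-byte ASCII. cp=U+0064
Byte[1]=3A: 1-byte ASCII. cp=U+003A
Byte[2]=A3: INVALID lead byte (not 0xxx/110x/1110/11110)

Answer: 2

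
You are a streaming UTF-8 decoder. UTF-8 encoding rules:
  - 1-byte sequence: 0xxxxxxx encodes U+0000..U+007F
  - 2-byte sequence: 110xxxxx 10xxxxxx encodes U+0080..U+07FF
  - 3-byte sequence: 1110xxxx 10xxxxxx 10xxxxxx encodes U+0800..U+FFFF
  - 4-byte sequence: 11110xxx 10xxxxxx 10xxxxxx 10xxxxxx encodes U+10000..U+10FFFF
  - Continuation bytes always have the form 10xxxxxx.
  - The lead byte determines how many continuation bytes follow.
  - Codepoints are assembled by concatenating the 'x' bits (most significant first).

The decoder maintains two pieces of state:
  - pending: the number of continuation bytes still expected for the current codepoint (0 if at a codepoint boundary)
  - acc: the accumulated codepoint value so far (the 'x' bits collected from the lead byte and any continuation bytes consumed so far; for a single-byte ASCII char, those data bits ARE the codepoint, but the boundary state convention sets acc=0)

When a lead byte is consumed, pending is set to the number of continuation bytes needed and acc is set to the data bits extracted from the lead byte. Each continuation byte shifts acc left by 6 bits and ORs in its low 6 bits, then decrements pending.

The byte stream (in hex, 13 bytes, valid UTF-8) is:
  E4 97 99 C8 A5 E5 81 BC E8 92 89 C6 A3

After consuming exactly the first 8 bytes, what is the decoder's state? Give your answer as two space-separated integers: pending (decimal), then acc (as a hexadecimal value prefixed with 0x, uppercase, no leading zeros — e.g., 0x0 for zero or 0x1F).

Answer: 0 0x507C

Derivation:
Byte[0]=E4: 3-byte lead. pending=2, acc=0x4
Byte[1]=97: continuation. acc=(acc<<6)|0x17=0x117, pending=1
Byte[2]=99: continuation. acc=(acc<<6)|0x19=0x45D9, pending=0
Byte[3]=C8: 2-byte lead. pending=1, acc=0x8
Byte[4]=A5: continuation. acc=(acc<<6)|0x25=0x225, pending=0
Byte[5]=E5: 3-byte lead. pending=2, acc=0x5
Byte[6]=81: continuation. acc=(acc<<6)|0x01=0x141, pending=1
Byte[7]=BC: continuation. acc=(acc<<6)|0x3C=0x507C, pending=0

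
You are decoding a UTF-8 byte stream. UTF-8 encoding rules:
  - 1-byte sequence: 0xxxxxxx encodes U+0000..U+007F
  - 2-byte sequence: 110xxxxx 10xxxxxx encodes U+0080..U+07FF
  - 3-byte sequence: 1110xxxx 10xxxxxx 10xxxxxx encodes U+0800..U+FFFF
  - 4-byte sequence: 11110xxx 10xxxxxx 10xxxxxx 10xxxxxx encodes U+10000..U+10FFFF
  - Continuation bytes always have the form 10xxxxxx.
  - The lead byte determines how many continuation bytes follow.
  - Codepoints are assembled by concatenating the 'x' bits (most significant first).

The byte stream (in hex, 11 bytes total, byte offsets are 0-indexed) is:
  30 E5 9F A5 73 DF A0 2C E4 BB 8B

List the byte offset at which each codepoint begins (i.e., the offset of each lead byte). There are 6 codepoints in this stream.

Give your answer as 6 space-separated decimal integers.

Answer: 0 1 4 5 7 8

Derivation:
Byte[0]=30: 1-byte ASCII. cp=U+0030
Byte[1]=E5: 3-byte lead, need 2 cont bytes. acc=0x5
Byte[2]=9F: continuation. acc=(acc<<6)|0x1F=0x15F
Byte[3]=A5: continuation. acc=(acc<<6)|0x25=0x57E5
Completed: cp=U+57E5 (starts at byte 1)
Byte[4]=73: 1-byte ASCII. cp=U+0073
Byte[5]=DF: 2-byte lead, need 1 cont bytes. acc=0x1F
Byte[6]=A0: continuation. acc=(acc<<6)|0x20=0x7E0
Completed: cp=U+07E0 (starts at byte 5)
Byte[7]=2C: 1-byte ASCII. cp=U+002C
Byte[8]=E4: 3-byte lead, need 2 cont bytes. acc=0x4
Byte[9]=BB: continuation. acc=(acc<<6)|0x3B=0x13B
Byte[10]=8B: continuation. acc=(acc<<6)|0x0B=0x4ECB
Completed: cp=U+4ECB (starts at byte 8)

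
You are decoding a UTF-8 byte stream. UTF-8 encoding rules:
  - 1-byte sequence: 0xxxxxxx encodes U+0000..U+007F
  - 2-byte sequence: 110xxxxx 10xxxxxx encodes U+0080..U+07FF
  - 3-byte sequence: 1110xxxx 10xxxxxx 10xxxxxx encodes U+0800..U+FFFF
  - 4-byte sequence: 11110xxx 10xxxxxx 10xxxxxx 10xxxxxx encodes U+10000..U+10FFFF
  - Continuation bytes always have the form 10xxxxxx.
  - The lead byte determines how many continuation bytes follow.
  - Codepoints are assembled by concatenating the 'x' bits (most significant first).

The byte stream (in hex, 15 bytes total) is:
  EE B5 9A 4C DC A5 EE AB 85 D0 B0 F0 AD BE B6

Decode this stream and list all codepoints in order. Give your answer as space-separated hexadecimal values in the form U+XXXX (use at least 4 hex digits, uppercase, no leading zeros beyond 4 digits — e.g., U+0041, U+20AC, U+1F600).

Byte[0]=EE: 3-byte lead, need 2 cont bytes. acc=0xE
Byte[1]=B5: continuation. acc=(acc<<6)|0x35=0x3B5
Byte[2]=9A: continuation. acc=(acc<<6)|0x1A=0xED5A
Completed: cp=U+ED5A (starts at byte 0)
Byte[3]=4C: 1-byte ASCII. cp=U+004C
Byte[4]=DC: 2-byte lead, need 1 cont bytes. acc=0x1C
Byte[5]=A5: continuation. acc=(acc<<6)|0x25=0x725
Completed: cp=U+0725 (starts at byte 4)
Byte[6]=EE: 3-byte lead, need 2 cont bytes. acc=0xE
Byte[7]=AB: continuation. acc=(acc<<6)|0x2B=0x3AB
Byte[8]=85: continuation. acc=(acc<<6)|0x05=0xEAC5
Completed: cp=U+EAC5 (starts at byte 6)
Byte[9]=D0: 2-byte lead, need 1 cont bytes. acc=0x10
Byte[10]=B0: continuation. acc=(acc<<6)|0x30=0x430
Completed: cp=U+0430 (starts at byte 9)
Byte[11]=F0: 4-byte lead, need 3 cont bytes. acc=0x0
Byte[12]=AD: continuation. acc=(acc<<6)|0x2D=0x2D
Byte[13]=BE: continuation. acc=(acc<<6)|0x3E=0xB7E
Byte[14]=B6: continuation. acc=(acc<<6)|0x36=0x2DFB6
Completed: cp=U+2DFB6 (starts at byte 11)

Answer: U+ED5A U+004C U+0725 U+EAC5 U+0430 U+2DFB6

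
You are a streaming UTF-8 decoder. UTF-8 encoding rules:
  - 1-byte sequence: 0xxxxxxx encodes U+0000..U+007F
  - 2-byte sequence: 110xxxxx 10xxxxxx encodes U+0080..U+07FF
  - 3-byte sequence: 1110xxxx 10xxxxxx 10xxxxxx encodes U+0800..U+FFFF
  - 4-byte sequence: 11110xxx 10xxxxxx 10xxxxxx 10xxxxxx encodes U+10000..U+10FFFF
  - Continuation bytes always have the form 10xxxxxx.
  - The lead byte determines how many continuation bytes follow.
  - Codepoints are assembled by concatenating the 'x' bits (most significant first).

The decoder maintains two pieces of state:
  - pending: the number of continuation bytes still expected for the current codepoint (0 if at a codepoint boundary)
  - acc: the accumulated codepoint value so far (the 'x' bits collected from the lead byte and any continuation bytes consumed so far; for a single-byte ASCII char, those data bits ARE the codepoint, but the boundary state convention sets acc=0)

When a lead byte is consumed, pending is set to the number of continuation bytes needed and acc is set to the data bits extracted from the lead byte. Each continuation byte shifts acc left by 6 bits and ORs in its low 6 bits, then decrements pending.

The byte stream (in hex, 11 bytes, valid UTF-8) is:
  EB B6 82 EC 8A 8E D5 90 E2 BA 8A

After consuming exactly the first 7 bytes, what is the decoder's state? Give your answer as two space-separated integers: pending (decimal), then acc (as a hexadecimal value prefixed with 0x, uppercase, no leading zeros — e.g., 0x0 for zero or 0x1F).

Answer: 1 0x15

Derivation:
Byte[0]=EB: 3-byte lead. pending=2, acc=0xB
Byte[1]=B6: continuation. acc=(acc<<6)|0x36=0x2F6, pending=1
Byte[2]=82: continuation. acc=(acc<<6)|0x02=0xBD82, pending=0
Byte[3]=EC: 3-byte lead. pending=2, acc=0xC
Byte[4]=8A: continuation. acc=(acc<<6)|0x0A=0x30A, pending=1
Byte[5]=8E: continuation. acc=(acc<<6)|0x0E=0xC28E, pending=0
Byte[6]=D5: 2-byte lead. pending=1, acc=0x15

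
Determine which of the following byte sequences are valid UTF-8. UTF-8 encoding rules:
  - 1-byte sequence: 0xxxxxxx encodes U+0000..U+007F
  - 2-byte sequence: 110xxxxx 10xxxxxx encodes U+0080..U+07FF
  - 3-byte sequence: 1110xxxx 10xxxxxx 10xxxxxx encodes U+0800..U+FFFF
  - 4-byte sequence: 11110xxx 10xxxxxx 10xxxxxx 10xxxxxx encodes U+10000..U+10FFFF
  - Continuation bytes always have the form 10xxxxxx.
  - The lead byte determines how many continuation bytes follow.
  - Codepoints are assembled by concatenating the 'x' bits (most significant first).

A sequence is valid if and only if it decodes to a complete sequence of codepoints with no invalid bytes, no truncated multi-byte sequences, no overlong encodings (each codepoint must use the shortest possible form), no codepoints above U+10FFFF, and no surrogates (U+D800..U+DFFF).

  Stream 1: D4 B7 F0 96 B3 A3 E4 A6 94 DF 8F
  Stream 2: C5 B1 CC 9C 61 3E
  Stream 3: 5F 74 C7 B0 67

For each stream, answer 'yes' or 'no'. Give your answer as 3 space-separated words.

Stream 1: decodes cleanly. VALID
Stream 2: decodes cleanly. VALID
Stream 3: decodes cleanly. VALID

Answer: yes yes yes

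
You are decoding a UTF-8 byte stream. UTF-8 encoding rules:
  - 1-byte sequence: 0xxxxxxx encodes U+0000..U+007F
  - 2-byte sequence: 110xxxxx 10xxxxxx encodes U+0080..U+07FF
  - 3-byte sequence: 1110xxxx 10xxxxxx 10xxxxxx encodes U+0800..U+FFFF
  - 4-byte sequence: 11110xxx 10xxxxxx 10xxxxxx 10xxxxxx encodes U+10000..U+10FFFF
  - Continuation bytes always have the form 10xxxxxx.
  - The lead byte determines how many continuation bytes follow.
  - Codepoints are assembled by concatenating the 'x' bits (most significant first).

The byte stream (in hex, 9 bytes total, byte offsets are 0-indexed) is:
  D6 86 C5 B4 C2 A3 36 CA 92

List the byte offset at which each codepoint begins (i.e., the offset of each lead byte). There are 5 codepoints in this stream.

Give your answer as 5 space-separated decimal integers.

Byte[0]=D6: 2-byte lead, need 1 cont bytes. acc=0x16
Byte[1]=86: continuation. acc=(acc<<6)|0x06=0x586
Completed: cp=U+0586 (starts at byte 0)
Byte[2]=C5: 2-byte lead, need 1 cont bytes. acc=0x5
Byte[3]=B4: continuation. acc=(acc<<6)|0x34=0x174
Completed: cp=U+0174 (starts at byte 2)
Byte[4]=C2: 2-byte lead, need 1 cont bytes. acc=0x2
Byte[5]=A3: continuation. acc=(acc<<6)|0x23=0xA3
Completed: cp=U+00A3 (starts at byte 4)
Byte[6]=36: 1-byte ASCII. cp=U+0036
Byte[7]=CA: 2-byte lead, need 1 cont bytes. acc=0xA
Byte[8]=92: continuation. acc=(acc<<6)|0x12=0x292
Completed: cp=U+0292 (starts at byte 7)

Answer: 0 2 4 6 7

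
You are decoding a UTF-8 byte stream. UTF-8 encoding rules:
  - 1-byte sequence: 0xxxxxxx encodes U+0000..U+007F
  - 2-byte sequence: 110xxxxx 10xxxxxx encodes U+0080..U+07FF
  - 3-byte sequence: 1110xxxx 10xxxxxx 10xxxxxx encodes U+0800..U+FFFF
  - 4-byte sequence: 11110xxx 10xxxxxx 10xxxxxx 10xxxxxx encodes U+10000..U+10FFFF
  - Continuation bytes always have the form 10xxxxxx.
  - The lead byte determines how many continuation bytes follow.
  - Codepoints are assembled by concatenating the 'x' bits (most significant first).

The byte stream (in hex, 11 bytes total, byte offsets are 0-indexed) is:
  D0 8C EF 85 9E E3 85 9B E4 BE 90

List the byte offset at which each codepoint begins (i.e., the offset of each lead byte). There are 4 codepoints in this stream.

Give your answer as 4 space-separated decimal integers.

Answer: 0 2 5 8

Derivation:
Byte[0]=D0: 2-byte lead, need 1 cont bytes. acc=0x10
Byte[1]=8C: continuation. acc=(acc<<6)|0x0C=0x40C
Completed: cp=U+040C (starts at byte 0)
Byte[2]=EF: 3-byte lead, need 2 cont bytes. acc=0xF
Byte[3]=85: continuation. acc=(acc<<6)|0x05=0x3C5
Byte[4]=9E: continuation. acc=(acc<<6)|0x1E=0xF15E
Completed: cp=U+F15E (starts at byte 2)
Byte[5]=E3: 3-byte lead, need 2 cont bytes. acc=0x3
Byte[6]=85: continuation. acc=(acc<<6)|0x05=0xC5
Byte[7]=9B: continuation. acc=(acc<<6)|0x1B=0x315B
Completed: cp=U+315B (starts at byte 5)
Byte[8]=E4: 3-byte lead, need 2 cont bytes. acc=0x4
Byte[9]=BE: continuation. acc=(acc<<6)|0x3E=0x13E
Byte[10]=90: continuation. acc=(acc<<6)|0x10=0x4F90
Completed: cp=U+4F90 (starts at byte 8)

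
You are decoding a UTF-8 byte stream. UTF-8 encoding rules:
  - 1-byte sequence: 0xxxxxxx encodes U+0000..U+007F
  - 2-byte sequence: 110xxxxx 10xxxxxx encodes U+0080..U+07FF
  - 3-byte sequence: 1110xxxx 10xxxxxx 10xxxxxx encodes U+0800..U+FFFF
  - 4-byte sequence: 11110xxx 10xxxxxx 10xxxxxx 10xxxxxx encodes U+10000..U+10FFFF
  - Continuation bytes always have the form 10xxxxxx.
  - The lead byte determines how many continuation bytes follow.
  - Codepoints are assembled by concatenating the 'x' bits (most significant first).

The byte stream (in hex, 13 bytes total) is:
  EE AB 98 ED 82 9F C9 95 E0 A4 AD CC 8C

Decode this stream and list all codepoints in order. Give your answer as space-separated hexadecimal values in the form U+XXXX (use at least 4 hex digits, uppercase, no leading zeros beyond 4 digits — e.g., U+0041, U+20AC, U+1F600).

Answer: U+EAD8 U+D09F U+0255 U+092D U+030C

Derivation:
Byte[0]=EE: 3-byte lead, need 2 cont bytes. acc=0xE
Byte[1]=AB: continuation. acc=(acc<<6)|0x2B=0x3AB
Byte[2]=98: continuation. acc=(acc<<6)|0x18=0xEAD8
Completed: cp=U+EAD8 (starts at byte 0)
Byte[3]=ED: 3-byte lead, need 2 cont bytes. acc=0xD
Byte[4]=82: continuation. acc=(acc<<6)|0x02=0x342
Byte[5]=9F: continuation. acc=(acc<<6)|0x1F=0xD09F
Completed: cp=U+D09F (starts at byte 3)
Byte[6]=C9: 2-byte lead, need 1 cont bytes. acc=0x9
Byte[7]=95: continuation. acc=(acc<<6)|0x15=0x255
Completed: cp=U+0255 (starts at byte 6)
Byte[8]=E0: 3-byte lead, need 2 cont bytes. acc=0x0
Byte[9]=A4: continuation. acc=(acc<<6)|0x24=0x24
Byte[10]=AD: continuation. acc=(acc<<6)|0x2D=0x92D
Completed: cp=U+092D (starts at byte 8)
Byte[11]=CC: 2-byte lead, need 1 cont bytes. acc=0xC
Byte[12]=8C: continuation. acc=(acc<<6)|0x0C=0x30C
Completed: cp=U+030C (starts at byte 11)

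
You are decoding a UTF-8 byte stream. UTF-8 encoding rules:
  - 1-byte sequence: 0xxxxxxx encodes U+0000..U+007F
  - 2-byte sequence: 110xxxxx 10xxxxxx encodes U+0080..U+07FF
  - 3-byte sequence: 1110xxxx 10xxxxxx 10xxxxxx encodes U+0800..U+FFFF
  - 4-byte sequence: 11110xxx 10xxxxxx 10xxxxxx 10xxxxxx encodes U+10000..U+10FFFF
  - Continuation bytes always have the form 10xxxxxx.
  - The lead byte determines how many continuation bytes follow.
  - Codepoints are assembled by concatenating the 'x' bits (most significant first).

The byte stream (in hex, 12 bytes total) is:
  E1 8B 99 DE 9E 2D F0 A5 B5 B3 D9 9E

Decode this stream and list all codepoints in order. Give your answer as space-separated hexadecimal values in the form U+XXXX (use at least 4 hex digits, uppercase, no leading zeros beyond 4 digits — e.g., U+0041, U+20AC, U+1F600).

Answer: U+12D9 U+079E U+002D U+25D73 U+065E

Derivation:
Byte[0]=E1: 3-byte lead, need 2 cont bytes. acc=0x1
Byte[1]=8B: continuation. acc=(acc<<6)|0x0B=0x4B
Byte[2]=99: continuation. acc=(acc<<6)|0x19=0x12D9
Completed: cp=U+12D9 (starts at byte 0)
Byte[3]=DE: 2-byte lead, need 1 cont bytes. acc=0x1E
Byte[4]=9E: continuation. acc=(acc<<6)|0x1E=0x79E
Completed: cp=U+079E (starts at byte 3)
Byte[5]=2D: 1-byte ASCII. cp=U+002D
Byte[6]=F0: 4-byte lead, need 3 cont bytes. acc=0x0
Byte[7]=A5: continuation. acc=(acc<<6)|0x25=0x25
Byte[8]=B5: continuation. acc=(acc<<6)|0x35=0x975
Byte[9]=B3: continuation. acc=(acc<<6)|0x33=0x25D73
Completed: cp=U+25D73 (starts at byte 6)
Byte[10]=D9: 2-byte lead, need 1 cont bytes. acc=0x19
Byte[11]=9E: continuation. acc=(acc<<6)|0x1E=0x65E
Completed: cp=U+065E (starts at byte 10)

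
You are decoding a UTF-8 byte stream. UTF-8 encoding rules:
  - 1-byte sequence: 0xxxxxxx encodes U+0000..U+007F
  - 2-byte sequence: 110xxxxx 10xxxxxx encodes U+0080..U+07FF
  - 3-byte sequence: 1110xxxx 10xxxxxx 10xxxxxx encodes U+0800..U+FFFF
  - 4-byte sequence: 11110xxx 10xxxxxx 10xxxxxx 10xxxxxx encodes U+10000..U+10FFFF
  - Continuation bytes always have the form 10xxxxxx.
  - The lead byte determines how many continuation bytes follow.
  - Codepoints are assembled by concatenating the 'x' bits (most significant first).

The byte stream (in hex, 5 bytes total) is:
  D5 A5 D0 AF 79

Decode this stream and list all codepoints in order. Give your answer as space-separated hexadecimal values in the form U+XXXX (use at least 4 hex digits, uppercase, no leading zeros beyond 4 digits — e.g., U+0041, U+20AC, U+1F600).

Byte[0]=D5: 2-byte lead, need 1 cont bytes. acc=0x15
Byte[1]=A5: continuation. acc=(acc<<6)|0x25=0x565
Completed: cp=U+0565 (starts at byte 0)
Byte[2]=D0: 2-byte lead, need 1 cont bytes. acc=0x10
Byte[3]=AF: continuation. acc=(acc<<6)|0x2F=0x42F
Completed: cp=U+042F (starts at byte 2)
Byte[4]=79: 1-byte ASCII. cp=U+0079

Answer: U+0565 U+042F U+0079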